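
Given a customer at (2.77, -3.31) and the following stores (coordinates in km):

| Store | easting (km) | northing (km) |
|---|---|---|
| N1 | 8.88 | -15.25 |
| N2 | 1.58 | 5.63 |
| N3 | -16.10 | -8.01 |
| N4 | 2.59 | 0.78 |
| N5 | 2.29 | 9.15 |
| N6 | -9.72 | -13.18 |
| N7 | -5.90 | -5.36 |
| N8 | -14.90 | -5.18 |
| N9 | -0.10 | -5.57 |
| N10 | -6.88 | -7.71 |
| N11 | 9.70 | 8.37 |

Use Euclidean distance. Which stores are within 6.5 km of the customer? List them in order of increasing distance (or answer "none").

Distances from (2.77, -3.31):
N1: √((6.11)² + (-11.94)²) = √(37.3321 + 142.5636) = 13.41 km
N2: √((-1.19)² + (8.94)²) = √(1.4161 + 79.9236) = 9.02 km
N3: √((-18.87)² + (-4.70)²) = √(356.0769 + 22.0900) = 19.45 km
N4: √((-0.18)² + (4.09)²) = √(0.0324 + 16.7281) = 4.09 km
N5: √((-0.48)² + (12.46)²) = √(0.2304 + 155.2516) = 12.47 km
N6: √((-12.49)² + (-9.87)²) = √(156.0001 + 97.4169) = 15.92 km
N7: √((-8.67)² + (-2.05)²) = √(75.1689 + 4.2025) = 8.91 km
N8: √((-17.67)² + (-1.87)²) = √(312.2289 + 3.4969) = 17.77 km
N9: √((-2.87)² + (-2.26)²) = √(8.2369 + 5.1076) = 3.65 km
N10: √((-9.65)² + (-4.40)²) = √(93.1225 + 19.3600) = 10.61 km
N11: √((6.93)² + (11.68)²) = √(48.0249 + 136.4224) = 13.58 km
Threshold 6.5 km: N9 (3.65 km), N4 (4.09 km) are within range.

N9, N4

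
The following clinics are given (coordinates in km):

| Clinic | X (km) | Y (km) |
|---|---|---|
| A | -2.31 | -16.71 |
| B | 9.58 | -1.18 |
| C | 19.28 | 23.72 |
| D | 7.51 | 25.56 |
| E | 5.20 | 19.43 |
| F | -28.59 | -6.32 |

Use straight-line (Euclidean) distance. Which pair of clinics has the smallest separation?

D and E

Pairwise distances:
A–B: 19.56 km
A–C: 45.83 km
A–D: 43.40 km
A–E: 36.91 km
A–F: 28.26 km
B–C: 26.72 km
B–D: 26.82 km
B–E: 21.07 km
B–F: 38.51 km
C–D: 11.91 km
C–E: 14.72 km
C–F: 56.51 km
D–E: 6.55 km
D–F: 48.16 km
E–F: 42.48 km
Closest pair: D–E at 6.55 km.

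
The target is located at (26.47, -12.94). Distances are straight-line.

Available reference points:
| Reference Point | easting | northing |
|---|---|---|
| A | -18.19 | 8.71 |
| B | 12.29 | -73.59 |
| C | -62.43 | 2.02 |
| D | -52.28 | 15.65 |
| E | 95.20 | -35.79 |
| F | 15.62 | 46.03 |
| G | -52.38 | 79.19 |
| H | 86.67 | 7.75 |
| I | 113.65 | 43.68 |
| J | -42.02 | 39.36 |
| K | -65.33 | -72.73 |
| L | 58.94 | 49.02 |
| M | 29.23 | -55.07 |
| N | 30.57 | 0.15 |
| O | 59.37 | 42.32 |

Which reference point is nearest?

N

Distances from (26.47, -12.94):
A: 49.63
B: 62.29
C: 90.15
D: 83.78
E: 72.43
F: 59.96
G: 121.27
H: 63.66
I: 103.95
J: 86.18
K: 109.55
L: 69.95
M: 42.22
N: 13.72
O: 64.31
Minimum: N at 13.72.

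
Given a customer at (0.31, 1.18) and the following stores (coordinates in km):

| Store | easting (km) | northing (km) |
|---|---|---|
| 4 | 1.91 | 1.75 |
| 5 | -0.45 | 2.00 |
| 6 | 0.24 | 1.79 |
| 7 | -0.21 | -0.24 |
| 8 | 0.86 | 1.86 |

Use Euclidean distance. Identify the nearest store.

6

Distances from (0.31, 1.18):
4: 1.70 km
5: 1.12 km
6: 0.61 km
7: 1.51 km
8: 0.87 km
Minimum: 6 at 0.61 km.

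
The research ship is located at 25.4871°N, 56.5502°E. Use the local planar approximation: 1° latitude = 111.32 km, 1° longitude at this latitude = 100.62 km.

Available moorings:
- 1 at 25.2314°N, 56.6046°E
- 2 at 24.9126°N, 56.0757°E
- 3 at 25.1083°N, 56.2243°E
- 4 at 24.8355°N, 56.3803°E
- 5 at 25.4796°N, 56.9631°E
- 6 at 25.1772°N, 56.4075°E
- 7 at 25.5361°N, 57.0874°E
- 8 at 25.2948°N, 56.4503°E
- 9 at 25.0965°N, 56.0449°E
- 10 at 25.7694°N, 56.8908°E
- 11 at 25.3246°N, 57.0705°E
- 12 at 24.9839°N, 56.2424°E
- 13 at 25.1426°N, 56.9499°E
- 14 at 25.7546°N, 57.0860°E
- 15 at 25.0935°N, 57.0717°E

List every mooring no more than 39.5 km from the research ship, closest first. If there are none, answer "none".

Distances from 25.4871°N, 56.5502°E:
1: √((-0.2557·111.32)² + (0.0544·100.62)²) = √(810.229127 + 29.961698) = 28.9860 km
2: √((-0.5745·111.32)² + (-0.4745·100.62)²) = √(4090.029697 + 2279.507679) = 79.8094 km
3: √((-0.3788·111.32)² + (-0.3259·100.62)²) = √(1778.141573 + 1075.319068) = 53.4178 km
4: √((-0.6516·111.32)² + (-0.1699·100.62)²) = √(5261.487544 + 292.250581) = 74.5234 km
5: √((-0.0075·111.32)² + (0.4129·100.62)²) = √(0.697058 + 1726.069950) = 41.5544 km
6: √((-0.3099·111.32)² + (-0.1427·100.62)²) = √(1190.116696 + 206.165776) = 37.3669 km
7: √((0.0490·111.32)² + (0.5372·100.62)²) = √(29.753534 + 2921.733728) = 54.3276 km
8: √((-0.1923·111.32)² + (-0.0999·100.62)²) = √(458.252628 + 101.041458) = 23.6494 km
9: √((-0.3906·111.32)² + (-0.5053·100.62)²) = √(1890.648843 + 2585.039731) = 66.9006 km
10: √((0.2823·111.32)² + (0.3406·100.62)²) = √(987.570598 + 1174.513230) = 46.4982 km
11: √((-0.1625·111.32)² + (0.5203·100.62)²) = √(327.230010 + 2740.793261) = 55.3897 km
12: √((-0.5032·111.32)² + (-0.3078·100.62)²) = √(3137.817351 + 959.192683) = 64.0079 km
13: √((-0.3445·111.32)² + (0.3997·100.62)²) = √(1470.702558 + 1617.472563) = 55.5714 km
14: √((0.2675·111.32)² + (0.5358·100.62)²) = √(886.735240 + 2906.524878) = 61.5894 km
15: √((-0.3936·111.32)² + (0.5215·100.62)²) = √(1919.802597 + 2753.450361) = 68.3612 km
Threshold 39.5 km: 8 (23.6494 km), 1 (28.9860 km), 6 (37.3669 km) are within range.

8, 1, 6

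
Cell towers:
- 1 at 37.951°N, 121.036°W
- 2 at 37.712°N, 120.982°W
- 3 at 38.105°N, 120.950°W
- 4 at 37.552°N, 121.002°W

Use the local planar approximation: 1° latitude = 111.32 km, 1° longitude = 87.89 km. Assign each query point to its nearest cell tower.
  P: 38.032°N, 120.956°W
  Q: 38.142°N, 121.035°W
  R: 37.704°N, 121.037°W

P at 38.032°N, 120.956°W:
  1: √((-0.081·111.32)² + (-0.080·87.89)²) = √(81.30485 + 49.43777) = 11.434 km
  2: √((-0.320·111.32)² + (-0.026·87.89)²) = √(1268.95538 + 5.22186) = 35.696 km
  3: √((0.073·111.32)² + (0.006·87.89)²) = √(66.03773 + 0.27809) = 8.143 km
  4: √((-0.480·111.32)² + (-0.046·87.89)²) = √(2855.14961 + 16.34536) = 53.586 km
  → nearest: 3 (8.143 km)
Q at 38.142°N, 121.035°W:
  1: √((-0.191·111.32)² + (-0.001·87.89)²) = √(452.07775 + 0.00772) = 21.262 km
  2: √((-0.430·111.32)² + (0.053·87.89)²) = √(2291.30713 + 21.69855) = 48.094 km
  3: √((-0.037·111.32)² + (0.085·87.89)²) = √(16.96484 + 55.81061) = 8.531 km
  4: √((-0.590·111.32)² + (0.033·87.89)²) = √(4313.70477 + 8.41215) = 65.743 km
  → nearest: 3 (8.531 km)
R at 37.704°N, 121.037°W:
  1: √((0.247·111.32)² + (0.001·87.89)²) = √(756.03222 + 0.00772) = 27.496 km
  2: √((0.008·111.32)² + (0.055·87.89)²) = √(0.79310 + 23.36707) = 4.915 km
  3: √((0.401·111.32)² + (0.087·87.89)²) = √(1992.66889 + 58.46789) = 45.289 km
  4: √((-0.152·111.32)² + (0.035·87.89)²) = √(286.30806 + 9.46270) = 17.198 km
  → nearest: 2 (4.915 km)

P→3; Q→3; R→2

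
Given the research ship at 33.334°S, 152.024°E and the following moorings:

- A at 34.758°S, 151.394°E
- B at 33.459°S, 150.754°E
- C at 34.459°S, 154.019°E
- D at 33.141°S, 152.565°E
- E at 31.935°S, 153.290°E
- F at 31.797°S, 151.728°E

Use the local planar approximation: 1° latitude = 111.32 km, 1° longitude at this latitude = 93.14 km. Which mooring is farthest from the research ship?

Distances from 33.334°S, 152.024°E:
A: 169.031 km
B: 119.103 km
C: 224.078 km
D: 54.778 km
E: 195.341 km
F: 173.306 km
Maximum: C at 224.078 km.

C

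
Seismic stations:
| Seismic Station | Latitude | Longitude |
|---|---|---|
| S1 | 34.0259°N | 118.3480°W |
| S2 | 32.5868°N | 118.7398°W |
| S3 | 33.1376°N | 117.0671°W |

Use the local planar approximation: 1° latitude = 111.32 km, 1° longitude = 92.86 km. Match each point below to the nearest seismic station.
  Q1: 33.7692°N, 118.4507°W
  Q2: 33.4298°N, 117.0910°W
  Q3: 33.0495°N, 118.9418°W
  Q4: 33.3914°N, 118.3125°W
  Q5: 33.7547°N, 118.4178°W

Q1→S1; Q2→S3; Q3→S2; Q4→S1; Q5→S1

Q1 at 33.7692°N, 118.4507°W:
  S1: √((0.2567·111.32)² + (0.1027·92.86)²) = √(816.578860 + 90.949067) = 30.1252 km
  S2: √((-1.1824·111.32)² + (-0.2891·92.86)²) = √(17325.079551 + 720.698374) = 134.3346 km
  S3: √((-0.6316·111.32)² + (1.3836·92.86)²) = √(4943.455602 + 16507.392029) = 146.4611 km
  → nearest: S1 (30.1252 km)
Q2 at 33.4298°N, 117.0910°W:
  S1: √((0.5961·111.32)² + (-1.2570·92.86)²) = √(4403.364522 + 13624.730294) = 134.2687 km
  S2: √((-0.8430·111.32)² + (-1.6488·92.86)²) = √(8806.463604 + 23441.927379) = 179.5784 km
  S3: √((-0.2922·111.32)² + (0.0239·92.86)²) = √(1058.051528 + 4.925532) = 32.6033 km
  → nearest: S3 (32.6033 km)
Q3 at 33.0495°N, 118.9418°W:
  S1: √((0.9764·111.32)² + (0.5938·92.86)²) = √(11814.135206 + 3040.449155) = 121.8794 km
  S2: √((-0.4627·111.32)² + (0.2020·92.86)²) = √(2653.049752 + 351.852060) = 54.8170 km
  S3: √((0.0881·111.32)² + (1.8747·92.86)²) = √(96.182976 + 30305.462580) = 174.3607 km
  → nearest: S2 (54.8170 km)
Q4 at 33.3914°N, 118.3125°W:
  S1: √((0.6345·111.32)² + (-0.0355·92.86)²) = √(4988.955707 + 10.867110) = 70.7094 km
  S2: √((-0.8046·111.32)² + (-0.4273·92.86)²) = √(8022.439522 + 1574.429231) = 97.9636 km
  S3: √((-0.2538·111.32)² + (1.2454·92.86)²) = √(798.232913 + 13374.423822) = 119.0490 km
  → nearest: S1 (70.7094 km)
Q5 at 33.7547°N, 118.4178°W:
  S1: √((0.2712·111.32)² + (0.0698·92.86)²) = √(911.435134 + 42.011502) = 30.8779 km
  S2: √((-1.1679·111.32)² + (-0.3220·92.86)²) = √(16902.763393 + 894.065017) = 133.4048 km
  S3: √((-0.6171·111.32)² + (1.3507·92.86)²) = √(4719.081612 + 15731.681978) = 143.0062 km
  → nearest: S1 (30.8779 km)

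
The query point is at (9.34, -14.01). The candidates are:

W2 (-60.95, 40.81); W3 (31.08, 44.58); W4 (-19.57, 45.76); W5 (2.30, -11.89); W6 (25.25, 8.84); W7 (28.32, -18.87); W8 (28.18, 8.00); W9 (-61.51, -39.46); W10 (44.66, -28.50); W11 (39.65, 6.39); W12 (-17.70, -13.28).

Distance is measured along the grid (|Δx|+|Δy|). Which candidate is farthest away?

Distances from (9.34, -14.01):
W2: 125.11
W3: 80.33
W4: 88.68
W5: 9.16
W6: 38.76
W7: 23.84
W8: 40.85
W9: 96.30
W10: 49.81
W11: 50.71
W12: 27.77
Maximum: W2 at 125.11.

W2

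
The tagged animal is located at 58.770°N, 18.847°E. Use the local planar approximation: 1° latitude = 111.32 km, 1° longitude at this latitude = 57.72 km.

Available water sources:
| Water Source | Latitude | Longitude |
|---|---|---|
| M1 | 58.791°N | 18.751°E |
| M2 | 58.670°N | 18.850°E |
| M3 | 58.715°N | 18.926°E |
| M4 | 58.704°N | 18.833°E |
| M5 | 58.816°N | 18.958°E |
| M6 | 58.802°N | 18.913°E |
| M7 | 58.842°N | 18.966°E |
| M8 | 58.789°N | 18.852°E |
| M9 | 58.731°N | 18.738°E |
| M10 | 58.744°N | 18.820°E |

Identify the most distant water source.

M2

Distances from 58.770°N, 18.847°E:
M1: √((0.021·111.32)² + (-0.096·57.72)²) = √(5.46493 + 30.70401) = 6.014 km
M2: √((-0.100·111.32)² + (0.003·57.72)²) = √(123.92142 + 0.02998) = 11.133 km
M3: √((-0.055·111.32)² + (0.079·57.72)²) = √(37.48623 + 20.79251) = 7.634 km
M4: √((-0.066·111.32)² + (-0.014·57.72)²) = √(53.98017 + 0.65299) = 7.391 km
M5: √((0.046·111.32)² + (0.111·57.72)²) = √(26.22177 + 41.04862) = 8.202 km
M6: √((0.032·111.32)² + (0.066·57.72)²) = √(12.68955 + 14.51244) = 5.216 km
M7: √((0.072·111.32)² + (0.119·57.72)²) = √(64.24087 + 47.17876) = 10.556 km
M8: √((0.019·111.32)² + (0.005·57.72)²) = √(4.47356 + 0.08329) = 2.135 km
M9: √((-0.039·111.32)² + (-0.109·57.72)²) = √(18.84845 + 39.58272) = 7.644 km
M10: √((-0.026·111.32)² + (-0.027·57.72)²) = √(8.37709 + 2.42874) = 3.287 km
Maximum: M2 at 11.133 km.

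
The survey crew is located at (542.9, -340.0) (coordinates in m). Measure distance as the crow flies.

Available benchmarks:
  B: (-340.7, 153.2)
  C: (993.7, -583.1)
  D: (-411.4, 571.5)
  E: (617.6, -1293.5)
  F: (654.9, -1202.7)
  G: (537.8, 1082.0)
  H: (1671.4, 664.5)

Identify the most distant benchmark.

H

Distances from (542.9, -340.0):
B: √((-883.6)² + (493.2)²) = √(780748.960 + 243246.240) = 1011.9 m
C: √((450.8)² + (-243.1)²) = √(203220.640 + 59097.610) = 512.2 m
D: √((-954.3)² + (911.5)²) = √(910688.490 + 830832.250) = 1319.7 m
E: √((74.7)² + (-953.5)²) = √(5580.090 + 909162.250) = 956.4 m
F: √((112.0)² + (-862.7)²) = √(12544.000 + 744251.290) = 869.9 m
G: √((-5.1)² + (1422.0)²) = √(26.010 + 2022084.000) = 1422.0 m
H: √((1128.5)² + (1004.5)²) = √(1273512.250 + 1009020.250) = 1510.8 m
Maximum: H at 1510.8 m.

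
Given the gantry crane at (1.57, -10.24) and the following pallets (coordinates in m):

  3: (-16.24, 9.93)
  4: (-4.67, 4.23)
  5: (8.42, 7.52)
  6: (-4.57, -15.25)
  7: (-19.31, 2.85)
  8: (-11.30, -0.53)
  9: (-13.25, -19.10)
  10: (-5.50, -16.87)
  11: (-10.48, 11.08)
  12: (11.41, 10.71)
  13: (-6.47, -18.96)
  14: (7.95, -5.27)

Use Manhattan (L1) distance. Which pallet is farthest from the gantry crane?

3

Distances from (1.57, -10.24):
3: |-17.81| + |20.17| = 17.81 + 20.17 = 37.98 m
4: |-6.24| + |14.47| = 6.24 + 14.47 = 20.71 m
5: |6.85| + |17.76| = 6.85 + 17.76 = 24.61 m
6: |-6.14| + |-5.01| = 6.14 + 5.01 = 11.15 m
7: |-20.88| + |13.09| = 20.88 + 13.09 = 33.97 m
8: |-12.87| + |9.71| = 12.87 + 9.71 = 22.58 m
9: |-14.82| + |-8.86| = 14.82 + 8.86 = 23.68 m
10: |-7.07| + |-6.63| = 7.07 + 6.63 = 13.70 m
11: |-12.05| + |21.32| = 12.05 + 21.32 = 33.37 m
12: |9.84| + |20.95| = 9.84 + 20.95 = 30.79 m
13: |-8.04| + |-8.72| = 8.04 + 8.72 = 16.76 m
14: |6.38| + |4.97| = 6.38 + 4.97 = 11.35 m
Maximum: 3 at 37.98 m.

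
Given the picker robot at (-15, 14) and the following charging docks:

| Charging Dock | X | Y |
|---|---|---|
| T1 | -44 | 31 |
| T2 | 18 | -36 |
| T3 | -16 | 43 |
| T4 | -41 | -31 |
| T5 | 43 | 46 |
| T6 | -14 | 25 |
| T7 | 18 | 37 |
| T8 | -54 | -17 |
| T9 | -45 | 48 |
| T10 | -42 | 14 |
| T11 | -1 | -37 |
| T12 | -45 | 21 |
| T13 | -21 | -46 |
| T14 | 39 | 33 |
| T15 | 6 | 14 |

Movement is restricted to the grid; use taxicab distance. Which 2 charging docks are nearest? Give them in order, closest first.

Distances from (-15, 14):
T1: |-29| + |17| = 29 + 17 = 46
T2: |33| + |-50| = 33 + 50 = 83
T3: |-1| + |29| = 1 + 29 = 30
T4: |-26| + |-45| = 26 + 45 = 71
T5: |58| + |32| = 58 + 32 = 90
T6: |1| + |11| = 1 + 11 = 12
T7: |33| + |23| = 33 + 23 = 56
T8: |-39| + |-31| = 39 + 31 = 70
T9: |-30| + |34| = 30 + 34 = 64
T10: |-27| + |0| = 27 + 0 = 27
T11: |14| + |-51| = 14 + 51 = 65
T12: |-30| + |7| = 30 + 7 = 37
T13: |-6| + |-60| = 6 + 60 = 66
T14: |54| + |19| = 54 + 19 = 73
T15: |21| + |0| = 21 + 0 = 21
Sorted: T6 (12) < T15 (21) < T10 (27) < T3 (30) < …

T6, T15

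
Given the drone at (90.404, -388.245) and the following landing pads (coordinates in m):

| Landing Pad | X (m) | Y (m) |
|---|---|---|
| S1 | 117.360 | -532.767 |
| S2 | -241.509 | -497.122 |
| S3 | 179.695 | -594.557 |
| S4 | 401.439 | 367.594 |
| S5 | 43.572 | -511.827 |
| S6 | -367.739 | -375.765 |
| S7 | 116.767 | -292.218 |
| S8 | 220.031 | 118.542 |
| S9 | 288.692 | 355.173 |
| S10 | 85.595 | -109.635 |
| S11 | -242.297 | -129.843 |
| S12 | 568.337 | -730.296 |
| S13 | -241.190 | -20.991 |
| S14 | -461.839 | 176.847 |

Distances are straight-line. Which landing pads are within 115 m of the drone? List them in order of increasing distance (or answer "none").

Distances from (90.404, -388.245):
S1: 147.014 m
S2: 349.314 m
S3: 224.806 m
S4: 817.334 m
S5: 132.158 m
S6: 458.313 m
S7: 99.580 m
S8: 523.102 m
S9: 769.408 m
S10: 278.652 m
S11: 421.262 m
S12: 587.723 m
S13: 494.803 m
S14: 790.127 m
Threshold 115 m: S7 (99.580 m) is within range.

S7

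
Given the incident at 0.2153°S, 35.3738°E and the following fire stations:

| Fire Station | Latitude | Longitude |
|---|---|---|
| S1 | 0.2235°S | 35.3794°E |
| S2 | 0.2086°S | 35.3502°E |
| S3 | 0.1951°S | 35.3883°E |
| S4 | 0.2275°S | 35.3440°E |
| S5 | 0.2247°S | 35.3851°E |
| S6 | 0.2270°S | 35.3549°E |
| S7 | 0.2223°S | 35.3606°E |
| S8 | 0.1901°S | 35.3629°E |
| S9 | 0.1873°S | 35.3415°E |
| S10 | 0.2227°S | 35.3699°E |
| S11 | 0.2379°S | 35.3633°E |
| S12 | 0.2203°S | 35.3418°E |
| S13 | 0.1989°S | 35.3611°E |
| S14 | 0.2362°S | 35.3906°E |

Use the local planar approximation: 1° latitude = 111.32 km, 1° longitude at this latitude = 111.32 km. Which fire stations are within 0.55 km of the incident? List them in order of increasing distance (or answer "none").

none

Distances from 0.2153°S, 35.3738°E:
S1: 1.1054 km
S2: 2.7310 km
S3: 2.7680 km
S4: 3.5846 km
S5: 1.6363 km
S6: 2.4745 km
S7: 1.6633 km
S8: 3.0564 km
S9: 4.7586 km
S10: 0.9312 km
S11: 2.7741 km
S12: 3.6055 km
S13: 2.3091 km
S14: 2.9851 km
Threshold 0.55 km: none within range.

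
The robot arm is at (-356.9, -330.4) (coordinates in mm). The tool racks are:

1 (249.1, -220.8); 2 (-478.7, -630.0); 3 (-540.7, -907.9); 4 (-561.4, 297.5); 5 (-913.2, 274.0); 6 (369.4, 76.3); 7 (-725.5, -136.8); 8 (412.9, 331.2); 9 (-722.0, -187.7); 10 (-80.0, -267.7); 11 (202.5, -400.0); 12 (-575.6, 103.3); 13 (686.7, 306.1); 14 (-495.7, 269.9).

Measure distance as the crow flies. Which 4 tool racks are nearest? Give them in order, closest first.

10, 2, 9, 7

Distances from (-356.9, -330.4):
1: √((606.0)² + (109.6)²) = √(367236.000 + 12012.160) = 615.8 mm
2: √((-121.8)² + (-299.6)²) = √(14835.240 + 89760.160) = 323.4 mm
3: √((-183.8)² + (-577.5)²) = √(33782.440 + 333506.250) = 606.0 mm
4: √((-204.5)² + (627.9)²) = √(41820.250 + 394258.410) = 660.4 mm
5: √((-556.3)² + (604.4)²) = √(309469.690 + 365299.360) = 821.4 mm
6: √((726.3)² + (406.7)²) = √(527511.690 + 165404.890) = 832.4 mm
7: √((-368.6)² + (193.6)²) = √(135865.960 + 37480.960) = 416.3 mm
8: √((769.8)² + (661.6)²) = √(592592.040 + 437714.560) = 1015.0 mm
9: √((-365.1)² + (142.7)²) = √(133298.010 + 20363.290) = 392.0 mm
10: √((276.9)² + (62.7)²) = √(76673.610 + 3931.290) = 283.9 mm
11: √((559.4)² + (-69.6)²) = √(312928.360 + 4844.160) = 563.7 mm
12: √((-218.7)² + (433.7)²) = √(47829.690 + 188095.690) = 485.7 mm
13: √((1043.6)² + (636.5)²) = √(1089100.960 + 405132.250) = 1222.4 mm
14: √((-138.8)² + (600.3)²) = √(19265.440 + 360360.090) = 616.1 mm
Sorted: 10 (283.9 mm) < 2 (323.4 mm) < 9 (392.0 mm) < 7 (416.3 mm) < 12 (485.7 mm) < 11 (563.7 mm) < …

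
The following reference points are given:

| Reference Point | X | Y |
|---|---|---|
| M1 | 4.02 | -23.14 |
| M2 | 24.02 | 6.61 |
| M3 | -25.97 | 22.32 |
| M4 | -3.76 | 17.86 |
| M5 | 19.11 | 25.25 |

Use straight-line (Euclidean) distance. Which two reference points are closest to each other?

Pairwise distances:
M2–M5: 19.28
M3–M4: 22.65
M4–M5: 24.03
M2–M4: 29.97
M1–M2: 35.85
M1–M4: 41.73
M3–M5: 45.18
M1–M5: 50.69
M2–M3: 52.40
M1–M3: 54.46
Closest pair: M2–M5 at 19.28.

M2 and M5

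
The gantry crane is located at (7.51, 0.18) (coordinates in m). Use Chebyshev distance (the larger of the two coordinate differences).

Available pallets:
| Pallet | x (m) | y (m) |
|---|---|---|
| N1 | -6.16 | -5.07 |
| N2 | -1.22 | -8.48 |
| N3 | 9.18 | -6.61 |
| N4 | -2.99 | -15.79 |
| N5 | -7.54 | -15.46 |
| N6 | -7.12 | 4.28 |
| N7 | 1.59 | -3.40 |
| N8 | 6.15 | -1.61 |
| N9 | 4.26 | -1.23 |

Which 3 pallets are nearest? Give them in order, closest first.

Distances from (7.51, 0.18):
N1: max(|-13.67|, |-5.25|) = 13.67 m
N2: max(|-8.73|, |-8.66|) = 8.73 m
N3: max(|1.67|, |-6.79|) = 6.79 m
N4: max(|-10.50|, |-15.97|) = 15.97 m
N5: max(|-15.05|, |-15.64|) = 15.64 m
N6: max(|-14.63|, |4.10|) = 14.63 m
N7: max(|-5.92|, |-3.58|) = 5.92 m
N8: max(|-1.36|, |-1.79|) = 1.79 m
N9: max(|-3.25|, |-1.41|) = 3.25 m
Sorted: N8 (1.79 m) < N9 (3.25 m) < N7 (5.92 m) < N3 (6.79 m) < N2 (8.73 m) < …

N8, N9, N7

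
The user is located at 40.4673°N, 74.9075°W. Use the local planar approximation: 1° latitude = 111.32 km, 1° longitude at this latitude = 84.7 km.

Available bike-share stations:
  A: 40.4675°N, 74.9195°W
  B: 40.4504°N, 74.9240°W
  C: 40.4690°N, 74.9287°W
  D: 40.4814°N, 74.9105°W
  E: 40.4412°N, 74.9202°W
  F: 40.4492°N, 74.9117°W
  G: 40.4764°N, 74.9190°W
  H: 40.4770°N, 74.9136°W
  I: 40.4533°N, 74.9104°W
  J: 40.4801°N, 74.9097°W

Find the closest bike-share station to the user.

A

Distances from 40.4673°N, 74.9075°W:
A: 1.0166 km
B: 2.3436 km
C: 1.8056 km
D: 1.5900 km
E: 3.0982 km
F: 2.0461 km
G: 1.4053 km
H: 1.1970 km
I: 1.5777 km
J: 1.4370 km
Minimum: A at 1.0166 km.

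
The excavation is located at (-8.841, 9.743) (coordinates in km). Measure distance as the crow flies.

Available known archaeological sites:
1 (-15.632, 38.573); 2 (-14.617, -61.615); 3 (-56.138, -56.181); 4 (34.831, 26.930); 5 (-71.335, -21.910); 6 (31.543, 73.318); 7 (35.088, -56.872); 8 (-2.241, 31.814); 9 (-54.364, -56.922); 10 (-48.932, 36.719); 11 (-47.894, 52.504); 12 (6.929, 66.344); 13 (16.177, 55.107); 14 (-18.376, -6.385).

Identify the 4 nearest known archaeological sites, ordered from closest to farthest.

Distances from (-8.841, 9.743):
1: √((-6.791)² + (28.830)²) = √(46.11768 + 831.16890) = 29.619 km
2: √((-5.776)² + (-71.358)²) = √(33.36218 + 5091.96416) = 71.591 km
3: √((-47.297)² + (-65.924)²) = √(2237.00621 + 4345.97378) = 81.136 km
4: √((43.672)² + (17.187)²) = √(1907.24358 + 295.39297) = 46.932 km
5: √((-62.494)² + (-31.653)²) = √(3905.50004 + 1001.91241) = 70.053 km
6: √((40.384)² + (63.575)²) = √(1630.86746 + 4041.78062) = 75.317 km
7: √((43.929)² + (-66.615)²) = √(1929.75704 + 4437.55822) = 79.795 km
8: √((6.600)² + (22.071)²) = √(43.56000 + 487.12904) = 23.037 km
9: √((-45.523)² + (-66.665)²) = √(2072.34353 + 4444.22222) = 80.725 km
10: √((-40.091)² + (26.976)²) = √(1607.28828 + 727.70458) = 48.322 km
11: √((-39.053)² + (42.761)²) = √(1525.13681 + 1828.50312) = 57.911 km
12: √((15.770)² + (56.601)²) = √(248.69290 + 3203.67320) = 58.757 km
13: √((25.018)² + (45.364)²) = √(625.90032 + 2057.89250) = 51.805 km
14: √((-9.535)² + (-16.128)²) = √(90.91623 + 260.11238) = 18.736 km
Sorted: 14 (18.736 km) < 8 (23.037 km) < 1 (29.619 km) < 4 (46.932 km) < 10 (48.322 km) < 13 (51.805 km) < …

14, 8, 1, 4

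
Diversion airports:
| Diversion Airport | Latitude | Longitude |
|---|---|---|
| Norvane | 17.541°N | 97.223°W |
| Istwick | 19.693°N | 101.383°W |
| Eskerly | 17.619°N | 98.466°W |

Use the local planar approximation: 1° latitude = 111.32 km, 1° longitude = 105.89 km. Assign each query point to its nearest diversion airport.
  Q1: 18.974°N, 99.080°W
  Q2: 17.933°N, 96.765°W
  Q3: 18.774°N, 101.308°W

Q1→Eskerly; Q2→Norvane; Q3→Istwick

Q1 at 18.974°N, 99.080°W:
  Norvane: √((-1.433·111.32)² + (1.857·105.89)²) = √(25447.12810 + 38666.39686) = 253.206 km
  Istwick: √((0.719·111.32)² + (-2.303·105.89)²) = √(6406.25433 + 59469.97727) = 256.664 km
  Eskerly: √((-1.355·111.32)² + (0.614·105.89)²) = √(22752.28325 + 4227.14007) = 164.254 km
  → nearest: Eskerly (164.254 km)
Q2 at 17.933°N, 96.765°W:
  Norvane: √((-0.392·111.32)² + (-0.458·105.89)²) = √(1904.22617 + 2352.01915) = 65.240 km
  Istwick: √((1.760·111.32)² + (-4.618·105.89)²) = √(38385.90030 + 239121.01956) = 526.789 km
  Eskerly: √((-0.314·111.32)² + (-1.701·105.89)²) = √(1221.81567 + 32442.81453) = 183.479 km
  → nearest: Norvane (65.240 km)
Q3 at 18.774°N, 101.308°W:
  Norvane: √((-1.233·111.32)² + (4.085·105.89)²) = √(18839.63778 + 187108.71593) = 453.815 km
  Istwick: √((0.919·111.32)² + (-0.075·105.89)²) = √(10465.92018 + 63.07139) = 102.611 km
  Eskerly: √((-1.155·111.32)² + (2.842·105.89)²) = √(16531.42777 + 90564.51043) = 327.255 km
  → nearest: Istwick (102.611 km)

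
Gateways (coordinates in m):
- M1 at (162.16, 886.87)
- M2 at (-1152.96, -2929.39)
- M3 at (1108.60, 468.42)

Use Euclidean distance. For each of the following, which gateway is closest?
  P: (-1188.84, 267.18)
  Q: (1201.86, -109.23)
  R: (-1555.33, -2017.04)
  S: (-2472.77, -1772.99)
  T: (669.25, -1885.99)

P at (-1188.84, 267.18):
  M1: √((1351.00)² + (619.69)²) = √(1825201.0000 + 384015.6961) = 1486.34 m
  M2: √((35.88)² + (-3196.57)²) = √(1287.3744 + 10218059.7649) = 3196.77 m
  M3: √((2297.44)² + (201.24)²) = √(5278230.5536 + 40497.5376) = 2306.24 m
  → nearest: M1 (1486.34 m)
Q at (1201.86, -109.23):
  M1: √((-1039.70)² + (996.10)²) = √(1080976.0900 + 992215.2100) = 1439.86 m
  M2: √((-2354.82)² + (-2820.16)²) = √(5545177.2324 + 7953302.4256) = 3674.03 m
  M3: √((-93.26)² + (577.65)²) = √(8697.4276 + 333679.5225) = 585.13 m
  → nearest: M3 (585.13 m)
R at (-1555.33, -2017.04):
  M1: √((1717.49)² + (2903.91)²) = √(2949771.9001 + 8432693.2881) = 3373.79 m
  M2: √((402.37)² + (-912.35)²) = √(161901.6169 + 832382.5225) = 997.14 m
  M3: √((2663.93)² + (2485.46)²) = √(7096523.0449 + 6177511.4116) = 3643.35 m
  → nearest: M2 (997.14 m)
S at (-2472.77, -1772.99):
  M1: √((2634.93)² + (2659.86)²) = √(6942856.1049 + 7074855.2196) = 3744.02 m
  M2: √((1319.81)² + (-1156.40)²) = √(1741898.4361 + 1337260.9600) = 1754.75 m
  M3: √((3581.37)² + (2241.41)²) = √(12826211.0769 + 5023918.7881) = 4224.94 m
  → nearest: M2 (1754.75 m)
T at (669.25, -1885.99):
  M1: √((-507.09)² + (2772.86)²) = √(257140.2681 + 7688752.5796) = 2818.85 m
  M2: √((-1822.21)² + (-1043.40)²) = √(3320449.2841 + 1088683.5600) = 2099.79 m
  M3: √((439.35)² + (2354.41)²) = √(193028.4225 + 5543246.4481) = 2395.05 m
  → nearest: M2 (2099.79 m)

P→M1; Q→M3; R→M2; S→M2; T→M2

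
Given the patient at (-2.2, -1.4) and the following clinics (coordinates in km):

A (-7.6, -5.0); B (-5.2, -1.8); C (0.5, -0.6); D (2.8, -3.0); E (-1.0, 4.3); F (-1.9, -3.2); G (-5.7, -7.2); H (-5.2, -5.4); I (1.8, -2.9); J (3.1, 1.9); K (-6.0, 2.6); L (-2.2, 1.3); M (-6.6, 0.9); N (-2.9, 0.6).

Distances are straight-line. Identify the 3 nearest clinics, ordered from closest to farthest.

F, N, L

Distances from (-2.2, -1.4):
A: √((-5.4)² + (-3.6)²) = √(29.1600 + 12.9600) = 6.49 km
B: √((-3.0)² + (-0.4)²) = √(9.0000 + 0.1600) = 3.03 km
C: √((2.7)² + (0.8)²) = √(7.2900 + 0.6400) = 2.82 km
D: √((5.0)² + (-1.6)²) = √(25.0000 + 2.5600) = 5.25 km
E: √((1.2)² + (5.7)²) = √(1.4400 + 32.4900) = 5.82 km
F: √((0.3)² + (-1.8)²) = √(0.0900 + 3.2400) = 1.82 km
G: √((-3.5)² + (-5.8)²) = √(12.2500 + 33.6400) = 6.77 km
H: √((-3.0)² + (-4.0)²) = √(9.0000 + 16.0000) = 5.00 km
I: √((4.0)² + (-1.5)²) = √(16.0000 + 2.2500) = 4.27 km
J: √((5.3)² + (3.3)²) = √(28.0900 + 10.8900) = 6.24 km
K: √((-3.8)² + (4.0)²) = √(14.4400 + 16.0000) = 5.52 km
L: √((0.0)² + (2.7)²) = √(0.0000 + 7.2900) = 2.70 km
M: √((-4.4)² + (2.3)²) = √(19.3600 + 5.2900) = 4.96 km
N: √((-0.7)² + (2.0)²) = √(0.4900 + 4.0000) = 2.12 km
Sorted: F (1.82 km) < N (2.12 km) < L (2.70 km) < C (2.82 km) < B (3.03 km) < …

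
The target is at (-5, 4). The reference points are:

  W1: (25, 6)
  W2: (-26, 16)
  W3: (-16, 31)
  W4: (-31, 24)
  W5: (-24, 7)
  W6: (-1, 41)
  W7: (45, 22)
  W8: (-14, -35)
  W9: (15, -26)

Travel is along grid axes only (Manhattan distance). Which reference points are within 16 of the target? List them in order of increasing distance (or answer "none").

none

Distances from (-5, 4):
W1: |30| + |2| = 30 + 2 = 32
W2: |-21| + |12| = 21 + 12 = 33
W3: |-11| + |27| = 11 + 27 = 38
W4: |-26| + |20| = 26 + 20 = 46
W5: |-19| + |3| = 19 + 3 = 22
W6: |4| + |37| = 4 + 37 = 41
W7: |50| + |18| = 50 + 18 = 68
W8: |-9| + |-39| = 9 + 39 = 48
W9: |20| + |-30| = 20 + 30 = 50
Threshold 16: none within range.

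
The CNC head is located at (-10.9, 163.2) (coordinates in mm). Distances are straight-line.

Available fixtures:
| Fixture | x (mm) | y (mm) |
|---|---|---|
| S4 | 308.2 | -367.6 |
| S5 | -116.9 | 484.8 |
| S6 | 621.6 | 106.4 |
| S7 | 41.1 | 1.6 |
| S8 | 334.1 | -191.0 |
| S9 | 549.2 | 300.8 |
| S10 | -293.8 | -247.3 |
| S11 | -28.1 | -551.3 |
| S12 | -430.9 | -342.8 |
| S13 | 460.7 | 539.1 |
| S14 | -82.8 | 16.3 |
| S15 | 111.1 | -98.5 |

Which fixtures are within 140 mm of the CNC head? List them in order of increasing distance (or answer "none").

Distances from (-10.9, 163.2):
S4: √((319.1)² + (-530.8)²) = √(101824.810 + 281748.640) = 619.3 mm
S5: √((-106.0)² + (321.6)²) = √(11236.000 + 103426.560) = 338.6 mm
S6: √((632.5)² + (-56.8)²) = √(400056.250 + 3226.240) = 635.0 mm
S7: √((52.0)² + (-161.6)²) = √(2704.000 + 26114.560) = 169.8 mm
S8: √((345.0)² + (-354.2)²) = √(119025.000 + 125457.640) = 494.5 mm
S9: √((560.1)² + (137.6)²) = √(313712.010 + 18933.760) = 576.8 mm
S10: √((-282.9)² + (-410.5)²) = √(80032.410 + 168510.250) = 498.5 mm
S11: √((-17.2)² + (-714.5)²) = √(295.840 + 510510.250) = 714.7 mm
S12: √((-420.0)² + (-506.0)²) = √(176400.000 + 256036.000) = 657.6 mm
S13: √((471.6)² + (375.9)²) = √(222406.560 + 141300.810) = 603.1 mm
S14: √((-71.9)² + (-146.9)²) = √(5169.610 + 21579.610) = 163.6 mm
S15: √((122.0)² + (-261.7)²) = √(14884.000 + 68486.890) = 288.7 mm
Threshold 140 mm: none within range.

none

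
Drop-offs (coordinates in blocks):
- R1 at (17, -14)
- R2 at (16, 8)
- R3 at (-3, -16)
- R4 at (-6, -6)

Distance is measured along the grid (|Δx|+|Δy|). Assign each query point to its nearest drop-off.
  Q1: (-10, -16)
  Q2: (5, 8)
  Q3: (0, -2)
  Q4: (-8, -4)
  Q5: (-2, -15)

Q1→R3; Q2→R2; Q3→R4; Q4→R4; Q5→R3

Q1 at (-10, -16):
  R1: |27| + |2| = 27 + 2 = 29 blocks
  R2: |26| + |24| = 26 + 24 = 50 blocks
  R3: |7| + |0| = 7 + 0 = 7 blocks
  R4: |4| + |10| = 4 + 10 = 14 blocks
  → nearest: R3 (7 blocks)
Q2 at (5, 8):
  R1: |12| + |-22| = 12 + 22 = 34 blocks
  R2: |11| + |0| = 11 + 0 = 11 blocks
  R3: |-8| + |-24| = 8 + 24 = 32 blocks
  R4: |-11| + |-14| = 11 + 14 = 25 blocks
  → nearest: R2 (11 blocks)
Q3 at (0, -2):
  R1: |17| + |-12| = 17 + 12 = 29 blocks
  R2: |16| + |10| = 16 + 10 = 26 blocks
  R3: |-3| + |-14| = 3 + 14 = 17 blocks
  R4: |-6| + |-4| = 6 + 4 = 10 blocks
  → nearest: R4 (10 blocks)
Q4 at (-8, -4):
  R1: |25| + |-10| = 25 + 10 = 35 blocks
  R2: |24| + |12| = 24 + 12 = 36 blocks
  R3: |5| + |-12| = 5 + 12 = 17 blocks
  R4: |2| + |-2| = 2 + 2 = 4 blocks
  → nearest: R4 (4 blocks)
Q5 at (-2, -15):
  R1: |19| + |1| = 19 + 1 = 20 blocks
  R2: |18| + |23| = 18 + 23 = 41 blocks
  R3: |-1| + |-1| = 1 + 1 = 2 blocks
  R4: |-4| + |9| = 4 + 9 = 13 blocks
  → nearest: R3 (2 blocks)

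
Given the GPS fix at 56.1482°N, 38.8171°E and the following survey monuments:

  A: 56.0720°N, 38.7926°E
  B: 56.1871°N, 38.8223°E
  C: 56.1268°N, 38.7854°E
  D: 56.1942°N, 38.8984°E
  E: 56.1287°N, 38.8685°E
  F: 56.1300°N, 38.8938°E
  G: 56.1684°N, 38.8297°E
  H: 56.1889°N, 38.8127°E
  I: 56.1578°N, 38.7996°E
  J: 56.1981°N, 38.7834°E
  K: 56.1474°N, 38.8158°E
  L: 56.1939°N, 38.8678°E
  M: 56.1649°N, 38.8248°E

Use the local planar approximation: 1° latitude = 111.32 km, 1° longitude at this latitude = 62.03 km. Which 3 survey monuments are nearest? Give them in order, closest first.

K, I, M

Distances from 56.1482°N, 38.8171°E:
A: √((-0.0762·111.32)² + (-0.0245·62.03)²) = √(71.954231 + 2.309594) = 8.6176 km
B: √((0.0389·111.32)² + (0.0052·62.03)²) = √(18.751914 + 0.104042) = 4.3423 km
C: √((-0.0214·111.32)² + (-0.0317·62.03)²) = √(5.675106 + 3.866536) = 3.0890 km
D: √((0.0460·111.32)² + (0.0813·62.03)²) = √(26.221773 + 25.432242) = 7.1871 km
E: √((-0.0195·111.32)² + (0.0514·62.03)²) = √(4.712112 + 10.165525) = 3.8572 km
F: √((-0.0182·111.32)² + (0.0767·62.03)²) = √(4.104773 + 22.635719) = 5.1711 km
G: √((0.0202·111.32)² + (0.0126·62.03)²) = √(5.056490 + 0.610864) = 2.3806 km
H: √((0.0407·111.32)² + (-0.0044·62.03)²) = √(20.527460 + 0.074492) = 4.5389 km
I: √((0.0096·111.32)² + (-0.0175·62.03)²) = √(1.142060 + 1.178365) = 1.5233 km
J: √((0.0499·111.32)² + (-0.0337·62.03)²) = √(30.856558 + 4.369818) = 5.9352 km
K: √((-0.0008·111.32)² + (-0.0013·62.03)²) = √(0.007931 + 0.006503) = 0.1201 km
L: √((0.0457·111.32)² + (0.0507·62.03)²) = √(25.880865 + 9.890528) = 5.9809 km
M: √((0.0167·111.32)² + (0.0077·62.03)²) = √(3.456045 + 0.228131) = 1.9194 km
Sorted: K (0.1201 km) < I (1.5233 km) < M (1.9194 km) < G (2.3806 km) < C (3.0890 km) < …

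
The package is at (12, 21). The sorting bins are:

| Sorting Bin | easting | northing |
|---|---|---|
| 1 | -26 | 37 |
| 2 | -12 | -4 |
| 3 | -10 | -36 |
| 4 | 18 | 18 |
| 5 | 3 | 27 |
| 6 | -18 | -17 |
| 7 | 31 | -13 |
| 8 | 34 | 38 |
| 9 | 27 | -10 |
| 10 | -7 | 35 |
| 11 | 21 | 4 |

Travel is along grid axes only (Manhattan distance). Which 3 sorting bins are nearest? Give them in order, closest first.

Distances from (12, 21):
1: |-38| + |16| = 38 + 16 = 54
2: |-24| + |-25| = 24 + 25 = 49
3: |-22| + |-57| = 22 + 57 = 79
4: |6| + |-3| = 6 + 3 = 9
5: |-9| + |6| = 9 + 6 = 15
6: |-30| + |-38| = 30 + 38 = 68
7: |19| + |-34| = 19 + 34 = 53
8: |22| + |17| = 22 + 17 = 39
9: |15| + |-31| = 15 + 31 = 46
10: |-19| + |14| = 19 + 14 = 33
11: |9| + |-17| = 9 + 17 = 26
Sorted: 4 (9) < 5 (15) < 11 (26) < 10 (33) < 8 (39) < …

4, 5, 11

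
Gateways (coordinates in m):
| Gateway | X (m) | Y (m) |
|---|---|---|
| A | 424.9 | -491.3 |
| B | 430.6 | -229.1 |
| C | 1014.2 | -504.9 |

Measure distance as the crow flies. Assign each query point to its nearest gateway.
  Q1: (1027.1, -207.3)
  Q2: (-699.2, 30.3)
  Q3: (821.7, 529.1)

Q1→C; Q2→B; Q3→B

Q1 at (1027.1, -207.3):
  A: √((-602.2)² + (-284.0)²) = √(362644.840 + 80656.000) = 665.8 m
  B: √((-596.5)² + (-21.8)²) = √(355812.250 + 475.240) = 596.9 m
  C: √((-12.9)² + (-297.6)²) = √(166.410 + 88565.760) = 297.9 m
  → nearest: C (297.9 m)
Q2 at (-699.2, 30.3):
  A: √((1124.1)² + (-521.6)²) = √(1263600.810 + 272066.560) = 1239.2 m
  B: √((1129.8)² + (-259.4)²) = √(1276448.040 + 67288.360) = 1159.2 m
  C: √((1713.4)² + (-535.2)²) = √(2935739.560 + 286439.040) = 1795.0 m
  → nearest: B (1159.2 m)
Q3 at (821.7, 529.1):
  A: √((-396.8)² + (-1020.4)²) = √(157450.240 + 1041216.160) = 1094.8 m
  B: √((-391.1)² + (-758.2)²) = √(152959.210 + 574867.240) = 853.1 m
  C: √((192.5)² + (-1034.0)²) = √(37056.250 + 1069156.000) = 1051.8 m
  → nearest: B (853.1 m)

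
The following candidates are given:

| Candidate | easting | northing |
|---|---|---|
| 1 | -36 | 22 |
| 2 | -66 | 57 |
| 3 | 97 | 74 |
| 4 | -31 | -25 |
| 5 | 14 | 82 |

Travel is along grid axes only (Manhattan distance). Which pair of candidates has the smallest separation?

1 and 4

Pairwise distances:
1–4: |5| + |-47| = 5 + 47 = 52
1–2: |-30| + |35| = 30 + 35 = 65
3–5: |-83| + |8| = 83 + 8 = 91
2–5: |80| + |25| = 80 + 25 = 105
1–5: |50| + |60| = 50 + 60 = 110
2–4: |35| + |-82| = 35 + 82 = 117
4–5: |45| + |107| = 45 + 107 = 152
2–3: |163| + |17| = 163 + 17 = 180
1–3: |133| + |52| = 133 + 52 = 185
3–4: |-128| + |-99| = 128 + 99 = 227
Closest pair: 1–4 at 52.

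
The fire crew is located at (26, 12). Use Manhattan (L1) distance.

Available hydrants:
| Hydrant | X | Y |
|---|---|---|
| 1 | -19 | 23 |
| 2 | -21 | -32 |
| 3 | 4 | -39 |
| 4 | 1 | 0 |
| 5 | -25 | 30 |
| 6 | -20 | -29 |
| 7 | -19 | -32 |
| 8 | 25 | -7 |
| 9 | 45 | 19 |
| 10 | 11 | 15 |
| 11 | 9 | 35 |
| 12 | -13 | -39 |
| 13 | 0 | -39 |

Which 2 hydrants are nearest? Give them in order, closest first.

10, 8

Distances from (26, 12):
1: |-45| + |11| = 45 + 11 = 56
2: |-47| + |-44| = 47 + 44 = 91
3: |-22| + |-51| = 22 + 51 = 73
4: |-25| + |-12| = 25 + 12 = 37
5: |-51| + |18| = 51 + 18 = 69
6: |-46| + |-41| = 46 + 41 = 87
7: |-45| + |-44| = 45 + 44 = 89
8: |-1| + |-19| = 1 + 19 = 20
9: |19| + |7| = 19 + 7 = 26
10: |-15| + |3| = 15 + 3 = 18
11: |-17| + |23| = 17 + 23 = 40
12: |-39| + |-51| = 39 + 51 = 90
13: |-26| + |-51| = 26 + 51 = 77
Sorted: 10 (18) < 8 (20) < 9 (26) < 4 (37) < …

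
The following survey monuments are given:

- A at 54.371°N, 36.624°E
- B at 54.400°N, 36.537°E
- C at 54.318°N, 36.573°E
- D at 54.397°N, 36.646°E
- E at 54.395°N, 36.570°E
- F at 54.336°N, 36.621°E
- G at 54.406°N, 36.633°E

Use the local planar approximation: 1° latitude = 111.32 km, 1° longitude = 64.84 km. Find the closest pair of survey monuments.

Pairwise distances:
D–G: 1.309 km
B–E: 2.211 km
A–D: 3.227 km
C–F: 3.702 km
A–F: 3.901 km
A–G: 3.940 km
E–G: 4.265 km
A–E: 4.404 km
D–E: 4.933 km
B–G: 6.260 km
A–B: 6.500 km
A–C: 6.763 km
D–F: 6.981 km
B–D: 7.075 km
E–F: 7.353 km
F–G: 7.831 km
C–E: 8.574 km
B–F: 8.968 km
B–C: 9.422 km
C–D: 9.987 km
C–G: 10.540 km
Closest pair: D–G at 1.309 km.

D and G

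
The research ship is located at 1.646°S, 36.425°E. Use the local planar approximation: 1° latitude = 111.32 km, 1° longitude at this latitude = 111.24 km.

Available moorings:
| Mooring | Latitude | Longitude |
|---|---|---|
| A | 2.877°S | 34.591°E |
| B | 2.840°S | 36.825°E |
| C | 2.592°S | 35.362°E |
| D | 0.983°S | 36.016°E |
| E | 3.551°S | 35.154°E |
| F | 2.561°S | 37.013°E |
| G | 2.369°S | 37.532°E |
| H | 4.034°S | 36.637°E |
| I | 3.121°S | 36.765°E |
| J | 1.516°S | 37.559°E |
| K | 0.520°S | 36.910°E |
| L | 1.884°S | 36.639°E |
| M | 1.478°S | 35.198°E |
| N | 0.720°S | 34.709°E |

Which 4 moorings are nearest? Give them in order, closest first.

Distances from 1.646°S, 36.425°E:
A: √((-1.231·111.32)² + (-1.834·111.24)²) = √(18778.56930 + 41621.77748) = 245.765 km
B: √((-1.194·111.32)² + (0.400·111.24)²) = √(17666.68432 + 1979.89402) = 140.166 km
C: √((-0.946·111.32)² + (-1.063·111.24)²) = √(11089.92651 + 13982.61788) = 158.343 km
D: √((0.663·111.32)² + (-0.409·111.24)²) = √(5447.20164 + 2069.99157) = 86.702 km
E: √((-1.905·111.32)² + (-1.271·111.24)²) = √(44971.39457 + 19990.01231) = 254.875 km
F: √((-0.915·111.32)² + (0.588·111.24)²) = √(10375.01142 + 4278.35298) = 121.051 km
G: √((-0.723·111.32)² + (1.107·111.24)²) = √(6477.73220 + 15164.11964) = 147.112 km
H: √((-2.388·111.32)² + (0.212·111.24)²) = √(70666.73729 + 556.15223) = 266.876 km
I: √((-1.475·111.32)² + (0.340·111.24)²) = √(26960.65481 + 1430.47343) = 168.497 km
J: √((0.130·111.32)² + (1.134·111.24)²) = √(209.42721 + 15912.85368) = 126.974 km
K: √((1.126·111.32)² + (0.485·111.24)²) = √(15711.69994 + 2910.75356) = 136.464 km
L: √((-0.238·111.32)² + (0.214·111.24)²) = √(701.94051 + 566.69516) = 35.618 km
M: √((0.168·111.32)² + (-1.227·111.24)²) = √(349.75583 + 18629.92411) = 137.767 km
N: √((0.926·111.32)² + (-1.716·111.24)²) = √(10625.96470 + 36438.16746) = 216.943 km
Sorted: L (35.618 km) < D (86.702 km) < F (121.051 km) < J (126.974 km) < K (136.464 km) < M (137.767 km) < …

L, D, F, J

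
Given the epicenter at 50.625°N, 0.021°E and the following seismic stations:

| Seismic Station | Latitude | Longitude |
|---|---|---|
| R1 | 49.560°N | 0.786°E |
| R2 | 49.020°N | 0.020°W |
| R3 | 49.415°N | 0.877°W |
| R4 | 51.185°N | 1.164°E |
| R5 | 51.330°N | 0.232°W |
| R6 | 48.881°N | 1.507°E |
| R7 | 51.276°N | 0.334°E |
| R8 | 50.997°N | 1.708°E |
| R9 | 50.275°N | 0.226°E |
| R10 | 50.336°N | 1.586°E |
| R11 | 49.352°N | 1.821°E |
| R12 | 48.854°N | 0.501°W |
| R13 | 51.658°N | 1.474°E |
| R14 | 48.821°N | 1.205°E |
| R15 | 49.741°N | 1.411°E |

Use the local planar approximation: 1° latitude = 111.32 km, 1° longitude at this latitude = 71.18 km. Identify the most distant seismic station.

Distances from 50.625°N, 0.021°E:
R1: √((-1.065·111.32)² + (0.765·71.18)²) = √(14055.47771 + 2965.09654) = 130.463 km
R2: √((-1.605·111.32)² + (-0.041·71.18)²) = √(31922.46863 + 8.51694) = 178.692 km
R3: √((-1.210·111.32)² + (-0.898·71.18)²) = √(18143.33569 + 4085.72038) = 149.094 km
R4: √((0.560·111.32)² + (1.143·71.18)²) = √(3886.17586 + 6619.24457) = 102.496 km
R5: √((0.705·111.32)² + (-0.253·71.18)²) = √(6159.20458 + 324.30751) = 80.520 km
R6: √((-1.744·111.32)² + (1.486·71.18)²) = √(37691.14723 + 11188.02907) = 221.086 km
R7: √((0.651·111.32)² + (0.313·71.18)²) = √(5251.80234 + 496.36899) = 75.817 km
R8: √((0.372·111.32)² + (1.687·71.18)²) = √(1714.87423 + 14419.36491) = 127.021 km
R9: √((-0.350·111.32)² + (0.205·71.18)²) = √(1518.03744 + 212.92355) = 41.605 km
R10: √((-0.289·111.32)² + (1.565·71.18)²) = √(1035.00413 + 12409.22477) = 115.949 km
R11: √((-1.273·111.32)² + (1.800·71.18)²) = √(20081.82613 + 16415.75938) = 191.043 km
R12: √((-1.771·111.32)² + (-0.522·71.18)²) = √(38867.22350 + 1380.56536) = 200.619 km
R13: √((1.033·111.32)² + (1.453·71.18)²) = √(13223.51884 + 10696.63547) = 154.661 km
R14: √((-1.804·111.32)² + (1.184·71.18)²) = √(40329.18650 + 7102.63296) = 217.788 km
R15: √((-0.884·111.32)² + (1.390·71.18)²) = √(9683.91403 + 9789.16318) = 139.546 km
Maximum: R6 at 221.086 km.

R6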